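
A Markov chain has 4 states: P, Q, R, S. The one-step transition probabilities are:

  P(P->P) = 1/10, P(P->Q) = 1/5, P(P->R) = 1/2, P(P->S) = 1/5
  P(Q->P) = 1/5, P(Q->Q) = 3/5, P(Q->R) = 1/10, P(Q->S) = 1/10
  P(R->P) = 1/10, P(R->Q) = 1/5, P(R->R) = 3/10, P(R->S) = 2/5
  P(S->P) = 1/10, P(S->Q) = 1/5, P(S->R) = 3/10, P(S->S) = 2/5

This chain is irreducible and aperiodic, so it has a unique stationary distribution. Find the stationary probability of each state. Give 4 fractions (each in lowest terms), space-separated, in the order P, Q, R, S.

The stationary distribution satisfies pi = pi * P, i.e.:
  pi_P = 1/10*pi_P + 1/5*pi_Q + 1/10*pi_R + 1/10*pi_S
  pi_Q = 1/5*pi_P + 3/5*pi_Q + 1/5*pi_R + 1/5*pi_S
  pi_R = 1/2*pi_P + 1/10*pi_Q + 3/10*pi_R + 3/10*pi_S
  pi_S = 1/5*pi_P + 1/10*pi_Q + 2/5*pi_R + 2/5*pi_S
with normalization: pi_P + pi_Q + pi_R + pi_S = 1.

Using the first 3 balance equations plus normalization, the linear system A*pi = b is:
  [-9/10, 1/5, 1/10, 1/10] . pi = 0
  [1/5, -2/5, 1/5, 1/5] . pi = 0
  [1/2, 1/10, -7/10, 3/10] . pi = 0
  [1, 1, 1, 1] . pi = 1

Solving yields:
  pi_P = 2/15
  pi_Q = 1/3
  pi_R = 13/50
  pi_S = 41/150

Verification (pi * P):
  2/15*1/10 + 1/3*1/5 + 13/50*1/10 + 41/150*1/10 = 2/15 = pi_P  (ok)
  2/15*1/5 + 1/3*3/5 + 13/50*1/5 + 41/150*1/5 = 1/3 = pi_Q  (ok)
  2/15*1/2 + 1/3*1/10 + 13/50*3/10 + 41/150*3/10 = 13/50 = pi_R  (ok)
  2/15*1/5 + 1/3*1/10 + 13/50*2/5 + 41/150*2/5 = 41/150 = pi_S  (ok)

Answer: 2/15 1/3 13/50 41/150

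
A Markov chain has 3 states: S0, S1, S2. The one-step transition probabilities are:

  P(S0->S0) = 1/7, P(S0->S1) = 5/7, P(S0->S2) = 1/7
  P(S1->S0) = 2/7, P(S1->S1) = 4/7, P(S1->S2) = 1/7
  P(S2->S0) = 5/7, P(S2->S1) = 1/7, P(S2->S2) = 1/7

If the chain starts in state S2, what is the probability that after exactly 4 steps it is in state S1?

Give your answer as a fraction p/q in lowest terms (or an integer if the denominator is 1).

Answer: 1332/2401

Derivation:
Computing P^4 by repeated multiplication:
P^1 =
  S0: [1/7, 5/7, 1/7]
  S1: [2/7, 4/7, 1/7]
  S2: [5/7, 1/7, 1/7]
P^2 =
  S0: [16/49, 26/49, 1/7]
  S1: [15/49, 27/49, 1/7]
  S2: [12/49, 30/49, 1/7]
P^3 =
  S0: [103/343, 191/343, 1/7]
  S1: [104/343, 190/343, 1/7]
  S2: [107/343, 187/343, 1/7]
P^4 =
  S0: [730/2401, 1328/2401, 1/7]
  S1: [729/2401, 1329/2401, 1/7]
  S2: [726/2401, 1332/2401, 1/7]

(P^4)[S2 -> S1] = 1332/2401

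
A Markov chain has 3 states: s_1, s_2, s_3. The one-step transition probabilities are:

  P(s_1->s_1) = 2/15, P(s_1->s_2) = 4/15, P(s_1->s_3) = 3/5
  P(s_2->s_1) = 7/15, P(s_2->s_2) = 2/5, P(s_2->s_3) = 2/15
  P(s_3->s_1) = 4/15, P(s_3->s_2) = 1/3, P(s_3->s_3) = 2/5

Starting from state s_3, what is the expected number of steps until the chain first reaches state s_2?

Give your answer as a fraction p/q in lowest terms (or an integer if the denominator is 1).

Let h_i = expected steps to first reach s_2 from state i.
Boundary: h_s_2 = 0.
First-step equations for the other states:
  h_s_1 = 1 + 2/15*h_s_1 + 4/15*h_s_2 + 3/5*h_s_3
  h_s_3 = 1 + 4/15*h_s_1 + 1/3*h_s_2 + 2/5*h_s_3

Substituting h_s_2 = 0 and rearranging gives the linear system (I - Q) h = 1:
  [13/15, -3/5] . (h_s_1, h_s_3) = 1
  [-4/15, 3/5] . (h_s_1, h_s_3) = 1

Solving yields:
  h_s_1 = 10/3
  h_s_3 = 85/27

Starting state is s_3, so the expected hitting time is h_s_3 = 85/27.

Answer: 85/27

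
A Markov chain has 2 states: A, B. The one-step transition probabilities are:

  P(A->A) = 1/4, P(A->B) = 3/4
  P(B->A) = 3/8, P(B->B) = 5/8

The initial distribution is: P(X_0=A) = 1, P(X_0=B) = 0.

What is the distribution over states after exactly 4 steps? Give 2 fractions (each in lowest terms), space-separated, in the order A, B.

Propagating the distribution step by step (d_{t+1} = d_t * P):
d_0 = (A=1, B=0)
  d_1[A] = 1*1/4 + 0*3/8 = 1/4
  d_1[B] = 1*3/4 + 0*5/8 = 3/4
d_1 = (A=1/4, B=3/4)
  d_2[A] = 1/4*1/4 + 3/4*3/8 = 11/32
  d_2[B] = 1/4*3/4 + 3/4*5/8 = 21/32
d_2 = (A=11/32, B=21/32)
  d_3[A] = 11/32*1/4 + 21/32*3/8 = 85/256
  d_3[B] = 11/32*3/4 + 21/32*5/8 = 171/256
d_3 = (A=85/256, B=171/256)
  d_4[A] = 85/256*1/4 + 171/256*3/8 = 683/2048
  d_4[B] = 85/256*3/4 + 171/256*5/8 = 1365/2048
d_4 = (A=683/2048, B=1365/2048)

Answer: 683/2048 1365/2048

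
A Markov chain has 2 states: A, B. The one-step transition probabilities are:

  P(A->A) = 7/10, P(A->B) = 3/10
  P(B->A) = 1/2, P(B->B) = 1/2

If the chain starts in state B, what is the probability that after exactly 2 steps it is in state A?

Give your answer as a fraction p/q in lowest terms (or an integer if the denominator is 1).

Computing P^2 by repeated multiplication:
P^1 =
  A: [7/10, 3/10]
  B: [1/2, 1/2]
P^2 =
  A: [16/25, 9/25]
  B: [3/5, 2/5]

(P^2)[B -> A] = 3/5

Answer: 3/5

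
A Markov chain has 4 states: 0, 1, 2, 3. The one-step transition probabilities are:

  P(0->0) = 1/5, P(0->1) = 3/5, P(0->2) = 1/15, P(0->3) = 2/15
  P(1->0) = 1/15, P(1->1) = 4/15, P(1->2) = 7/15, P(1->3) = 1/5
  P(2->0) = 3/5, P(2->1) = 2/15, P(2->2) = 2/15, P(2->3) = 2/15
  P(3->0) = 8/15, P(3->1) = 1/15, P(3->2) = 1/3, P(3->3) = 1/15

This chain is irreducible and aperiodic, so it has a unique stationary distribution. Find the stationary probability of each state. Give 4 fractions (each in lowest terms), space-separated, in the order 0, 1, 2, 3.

The stationary distribution satisfies pi = pi * P, i.e.:
  pi_0 = 1/5*pi_0 + 1/15*pi_1 + 3/5*pi_2 + 8/15*pi_3
  pi_1 = 3/5*pi_0 + 4/15*pi_1 + 2/15*pi_2 + 1/15*pi_3
  pi_2 = 1/15*pi_0 + 7/15*pi_1 + 2/15*pi_2 + 1/3*pi_3
  pi_3 = 2/15*pi_0 + 1/5*pi_1 + 2/15*pi_2 + 1/15*pi_3
with normalization: pi_0 + pi_1 + pi_2 + pi_3 = 1.

Using the first 3 balance equations plus normalization, the linear system A*pi = b is:
  [-4/5, 1/15, 3/5, 8/15] . pi = 0
  [3/5, -11/15, 2/15, 1/15] . pi = 0
  [1/15, 7/15, -13/15, 1/3] . pi = 0
  [1, 1, 1, 1] . pi = 1

Solving yields:
  pi_0 = 1613/5292
  pi_1 = 58/189
  pi_2 = 323/1323
  pi_3 = 109/756

Verification (pi * P):
  1613/5292*1/5 + 58/189*1/15 + 323/1323*3/5 + 109/756*8/15 = 1613/5292 = pi_0  (ok)
  1613/5292*3/5 + 58/189*4/15 + 323/1323*2/15 + 109/756*1/15 = 58/189 = pi_1  (ok)
  1613/5292*1/15 + 58/189*7/15 + 323/1323*2/15 + 109/756*1/3 = 323/1323 = pi_2  (ok)
  1613/5292*2/15 + 58/189*1/5 + 323/1323*2/15 + 109/756*1/15 = 109/756 = pi_3  (ok)

Answer: 1613/5292 58/189 323/1323 109/756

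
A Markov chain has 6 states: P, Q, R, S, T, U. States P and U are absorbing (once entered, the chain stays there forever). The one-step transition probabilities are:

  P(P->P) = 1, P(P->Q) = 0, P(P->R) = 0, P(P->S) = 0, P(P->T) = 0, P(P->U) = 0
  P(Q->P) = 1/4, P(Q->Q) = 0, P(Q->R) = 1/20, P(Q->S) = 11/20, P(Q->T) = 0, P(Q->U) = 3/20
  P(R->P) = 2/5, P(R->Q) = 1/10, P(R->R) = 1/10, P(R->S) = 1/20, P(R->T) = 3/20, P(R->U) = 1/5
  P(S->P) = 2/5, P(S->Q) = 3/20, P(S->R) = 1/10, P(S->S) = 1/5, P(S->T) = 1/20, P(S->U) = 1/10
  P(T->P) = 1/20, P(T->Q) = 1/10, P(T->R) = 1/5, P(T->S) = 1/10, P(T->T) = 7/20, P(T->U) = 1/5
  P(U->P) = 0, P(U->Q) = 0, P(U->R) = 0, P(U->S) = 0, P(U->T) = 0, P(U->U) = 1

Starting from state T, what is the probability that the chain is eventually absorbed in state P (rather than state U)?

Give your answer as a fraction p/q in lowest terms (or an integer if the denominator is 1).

Answer: 29923/60399

Derivation:
Let a_i = P(absorbed in P | start in state i).
Boundary conditions: a_P = 1, a_U = 0.
For each transient state i, a_i = sum_j P(i->j) * a_j:
  a_Q = 1/4*a_P + 0*a_Q + 1/20*a_R + 11/20*a_S + 0*a_T + 3/20*a_U
  a_R = 2/5*a_P + 1/10*a_Q + 1/10*a_R + 1/20*a_S + 3/20*a_T + 1/5*a_U
  a_S = 2/5*a_P + 3/20*a_Q + 1/10*a_R + 1/5*a_S + 1/20*a_T + 1/10*a_U
  a_T = 1/20*a_P + 1/10*a_Q + 1/5*a_R + 1/10*a_S + 7/20*a_T + 1/5*a_U

Substituting a_P = 1 and a_U = 0, rearrange to (I - Q) a = r where r[i] = P(i -> P):
  [1, -1/20, -11/20, 0] . (a_Q, a_R, a_S, a_T) = 1/4
  [-1/10, 9/10, -1/20, -3/20] . (a_Q, a_R, a_S, a_T) = 2/5
  [-3/20, -1/10, 4/5, -1/20] . (a_Q, a_R, a_S, a_T) = 2/5
  [-1/10, -1/5, -1/10, 13/20] . (a_Q, a_R, a_S, a_T) = 1/20

Solving yields:
  a_Q = 41659/60399
  a_R = 12982/20133
  a_S = 44749/60399
  a_T = 29923/60399

Starting state is T, so the absorption probability is a_T = 29923/60399.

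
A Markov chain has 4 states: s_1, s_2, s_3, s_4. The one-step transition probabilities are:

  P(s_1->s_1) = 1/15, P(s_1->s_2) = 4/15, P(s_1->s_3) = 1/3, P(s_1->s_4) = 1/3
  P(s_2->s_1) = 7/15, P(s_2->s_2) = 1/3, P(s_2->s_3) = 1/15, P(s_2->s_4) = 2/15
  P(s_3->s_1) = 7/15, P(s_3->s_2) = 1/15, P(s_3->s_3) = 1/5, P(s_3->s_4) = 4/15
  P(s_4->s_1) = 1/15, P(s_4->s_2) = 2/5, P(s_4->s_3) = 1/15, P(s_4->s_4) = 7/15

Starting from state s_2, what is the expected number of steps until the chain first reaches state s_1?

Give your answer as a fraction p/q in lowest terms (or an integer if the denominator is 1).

Answer: 975/371

Derivation:
Let h_i = expected steps to first reach s_1 from state i.
Boundary: h_s_1 = 0.
First-step equations for the other states:
  h_s_2 = 1 + 7/15*h_s_1 + 1/3*h_s_2 + 1/15*h_s_3 + 2/15*h_s_4
  h_s_3 = 1 + 7/15*h_s_1 + 1/15*h_s_2 + 1/5*h_s_3 + 4/15*h_s_4
  h_s_4 = 1 + 1/15*h_s_1 + 2/5*h_s_2 + 1/15*h_s_3 + 7/15*h_s_4

Substituting h_s_1 = 0 and rearranging gives the linear system (I - Q) h = 1:
  [2/3, -1/15, -2/15] . (h_s_2, h_s_3, h_s_4) = 1
  [-1/15, 4/5, -4/15] . (h_s_2, h_s_3, h_s_4) = 1
  [-2/5, -1/15, 8/15] . (h_s_2, h_s_3, h_s_4) = 1

Solving yields:
  h_s_2 = 975/371
  h_s_3 = 1065/371
  h_s_4 = 1560/371

Starting state is s_2, so the expected hitting time is h_s_2 = 975/371.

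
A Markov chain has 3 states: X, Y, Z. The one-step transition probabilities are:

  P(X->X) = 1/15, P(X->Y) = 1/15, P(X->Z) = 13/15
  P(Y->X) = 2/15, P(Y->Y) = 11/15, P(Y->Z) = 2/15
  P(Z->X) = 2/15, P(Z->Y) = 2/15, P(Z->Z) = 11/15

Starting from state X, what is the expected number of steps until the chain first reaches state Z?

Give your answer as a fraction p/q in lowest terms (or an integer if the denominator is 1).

Let h_i = expected steps to first reach Z from state i.
Boundary: h_Z = 0.
First-step equations for the other states:
  h_X = 1 + 1/15*h_X + 1/15*h_Y + 13/15*h_Z
  h_Y = 1 + 2/15*h_X + 11/15*h_Y + 2/15*h_Z

Substituting h_Z = 0 and rearranging gives the linear system (I - Q) h = 1:
  [14/15, -1/15] . (h_X, h_Y) = 1
  [-2/15, 4/15] . (h_X, h_Y) = 1

Solving yields:
  h_X = 25/18
  h_Y = 40/9

Starting state is X, so the expected hitting time is h_X = 25/18.

Answer: 25/18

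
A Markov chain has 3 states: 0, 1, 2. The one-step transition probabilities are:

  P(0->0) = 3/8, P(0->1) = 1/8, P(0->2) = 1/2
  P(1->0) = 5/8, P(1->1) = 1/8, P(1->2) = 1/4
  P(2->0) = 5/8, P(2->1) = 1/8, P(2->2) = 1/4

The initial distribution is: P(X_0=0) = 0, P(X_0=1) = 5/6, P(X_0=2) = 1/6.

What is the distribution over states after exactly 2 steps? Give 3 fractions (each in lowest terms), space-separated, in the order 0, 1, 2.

Answer: 15/32 1/8 13/32

Derivation:
Propagating the distribution step by step (d_{t+1} = d_t * P):
d_0 = (0=0, 1=5/6, 2=1/6)
  d_1[0] = 0*3/8 + 5/6*5/8 + 1/6*5/8 = 5/8
  d_1[1] = 0*1/8 + 5/6*1/8 + 1/6*1/8 = 1/8
  d_1[2] = 0*1/2 + 5/6*1/4 + 1/6*1/4 = 1/4
d_1 = (0=5/8, 1=1/8, 2=1/4)
  d_2[0] = 5/8*3/8 + 1/8*5/8 + 1/4*5/8 = 15/32
  d_2[1] = 5/8*1/8 + 1/8*1/8 + 1/4*1/8 = 1/8
  d_2[2] = 5/8*1/2 + 1/8*1/4 + 1/4*1/4 = 13/32
d_2 = (0=15/32, 1=1/8, 2=13/32)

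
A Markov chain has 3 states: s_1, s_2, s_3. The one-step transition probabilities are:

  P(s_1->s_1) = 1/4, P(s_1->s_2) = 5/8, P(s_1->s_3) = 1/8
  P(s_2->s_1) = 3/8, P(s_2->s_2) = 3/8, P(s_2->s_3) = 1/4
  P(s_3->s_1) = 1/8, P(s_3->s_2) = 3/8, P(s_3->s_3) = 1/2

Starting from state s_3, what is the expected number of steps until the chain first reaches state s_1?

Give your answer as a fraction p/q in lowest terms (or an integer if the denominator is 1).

Answer: 32/7

Derivation:
Let h_i = expected steps to first reach s_1 from state i.
Boundary: h_s_1 = 0.
First-step equations for the other states:
  h_s_2 = 1 + 3/8*h_s_1 + 3/8*h_s_2 + 1/4*h_s_3
  h_s_3 = 1 + 1/8*h_s_1 + 3/8*h_s_2 + 1/2*h_s_3

Substituting h_s_1 = 0 and rearranging gives the linear system (I - Q) h = 1:
  [5/8, -1/4] . (h_s_2, h_s_3) = 1
  [-3/8, 1/2] . (h_s_2, h_s_3) = 1

Solving yields:
  h_s_2 = 24/7
  h_s_3 = 32/7

Starting state is s_3, so the expected hitting time is h_s_3 = 32/7.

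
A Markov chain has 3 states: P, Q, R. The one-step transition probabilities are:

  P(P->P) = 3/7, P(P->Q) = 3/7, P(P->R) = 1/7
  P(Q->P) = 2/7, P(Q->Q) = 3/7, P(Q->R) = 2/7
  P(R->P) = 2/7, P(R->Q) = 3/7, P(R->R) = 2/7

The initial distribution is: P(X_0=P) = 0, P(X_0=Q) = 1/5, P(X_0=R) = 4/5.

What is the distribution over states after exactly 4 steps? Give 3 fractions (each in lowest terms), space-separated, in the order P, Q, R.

Answer: 800/2401 3/7 572/2401

Derivation:
Propagating the distribution step by step (d_{t+1} = d_t * P):
d_0 = (P=0, Q=1/5, R=4/5)
  d_1[P] = 0*3/7 + 1/5*2/7 + 4/5*2/7 = 2/7
  d_1[Q] = 0*3/7 + 1/5*3/7 + 4/5*3/7 = 3/7
  d_1[R] = 0*1/7 + 1/5*2/7 + 4/5*2/7 = 2/7
d_1 = (P=2/7, Q=3/7, R=2/7)
  d_2[P] = 2/7*3/7 + 3/7*2/7 + 2/7*2/7 = 16/49
  d_2[Q] = 2/7*3/7 + 3/7*3/7 + 2/7*3/7 = 3/7
  d_2[R] = 2/7*1/7 + 3/7*2/7 + 2/7*2/7 = 12/49
d_2 = (P=16/49, Q=3/7, R=12/49)
  d_3[P] = 16/49*3/7 + 3/7*2/7 + 12/49*2/7 = 114/343
  d_3[Q] = 16/49*3/7 + 3/7*3/7 + 12/49*3/7 = 3/7
  d_3[R] = 16/49*1/7 + 3/7*2/7 + 12/49*2/7 = 82/343
d_3 = (P=114/343, Q=3/7, R=82/343)
  d_4[P] = 114/343*3/7 + 3/7*2/7 + 82/343*2/7 = 800/2401
  d_4[Q] = 114/343*3/7 + 3/7*3/7 + 82/343*3/7 = 3/7
  d_4[R] = 114/343*1/7 + 3/7*2/7 + 82/343*2/7 = 572/2401
d_4 = (P=800/2401, Q=3/7, R=572/2401)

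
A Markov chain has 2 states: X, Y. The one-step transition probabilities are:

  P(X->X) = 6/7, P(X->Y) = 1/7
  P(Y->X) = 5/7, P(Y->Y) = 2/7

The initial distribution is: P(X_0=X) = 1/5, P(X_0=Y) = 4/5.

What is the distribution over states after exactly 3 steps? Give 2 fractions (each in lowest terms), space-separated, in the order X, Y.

Propagating the distribution step by step (d_{t+1} = d_t * P):
d_0 = (X=1/5, Y=4/5)
  d_1[X] = 1/5*6/7 + 4/5*5/7 = 26/35
  d_1[Y] = 1/5*1/7 + 4/5*2/7 = 9/35
d_1 = (X=26/35, Y=9/35)
  d_2[X] = 26/35*6/7 + 9/35*5/7 = 201/245
  d_2[Y] = 26/35*1/7 + 9/35*2/7 = 44/245
d_2 = (X=201/245, Y=44/245)
  d_3[X] = 201/245*6/7 + 44/245*5/7 = 1426/1715
  d_3[Y] = 201/245*1/7 + 44/245*2/7 = 289/1715
d_3 = (X=1426/1715, Y=289/1715)

Answer: 1426/1715 289/1715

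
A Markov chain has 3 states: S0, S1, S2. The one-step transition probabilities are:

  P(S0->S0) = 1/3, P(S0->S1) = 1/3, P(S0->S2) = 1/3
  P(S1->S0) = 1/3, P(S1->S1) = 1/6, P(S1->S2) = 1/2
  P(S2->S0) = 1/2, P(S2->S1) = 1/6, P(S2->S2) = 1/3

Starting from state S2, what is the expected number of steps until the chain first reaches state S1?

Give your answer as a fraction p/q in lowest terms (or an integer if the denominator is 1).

Let h_i = expected steps to first reach S1 from state i.
Boundary: h_S1 = 0.
First-step equations for the other states:
  h_S0 = 1 + 1/3*h_S0 + 1/3*h_S1 + 1/3*h_S2
  h_S2 = 1 + 1/2*h_S0 + 1/6*h_S1 + 1/3*h_S2

Substituting h_S1 = 0 and rearranging gives the linear system (I - Q) h = 1:
  [2/3, -1/3] . (h_S0, h_S2) = 1
  [-1/2, 2/3] . (h_S0, h_S2) = 1

Solving yields:
  h_S0 = 18/5
  h_S2 = 21/5

Starting state is S2, so the expected hitting time is h_S2 = 21/5.

Answer: 21/5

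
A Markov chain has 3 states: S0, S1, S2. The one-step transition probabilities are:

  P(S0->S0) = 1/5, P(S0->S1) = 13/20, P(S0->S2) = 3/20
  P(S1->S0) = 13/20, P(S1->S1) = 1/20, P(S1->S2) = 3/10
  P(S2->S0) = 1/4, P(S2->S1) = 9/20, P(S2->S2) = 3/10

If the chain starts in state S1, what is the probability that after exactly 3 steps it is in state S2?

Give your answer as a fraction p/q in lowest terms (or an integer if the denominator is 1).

Computing P^3 by repeated multiplication:
P^1 =
  S0: [1/5, 13/20, 3/20]
  S1: [13/20, 1/20, 3/10]
  S2: [1/4, 9/20, 3/10]
P^2 =
  S0: [1/2, 23/100, 27/100]
  S1: [19/80, 14/25, 81/400]
  S2: [167/400, 8/25, 21/80]
P^3 =
  S0: [317/1000, 229/500, 9/40]
  S1: [3697/8000, 547/2000, 423/1600]
  S2: [2857/8000, 811/2000, 1899/8000]

(P^3)[S1 -> S2] = 423/1600

Answer: 423/1600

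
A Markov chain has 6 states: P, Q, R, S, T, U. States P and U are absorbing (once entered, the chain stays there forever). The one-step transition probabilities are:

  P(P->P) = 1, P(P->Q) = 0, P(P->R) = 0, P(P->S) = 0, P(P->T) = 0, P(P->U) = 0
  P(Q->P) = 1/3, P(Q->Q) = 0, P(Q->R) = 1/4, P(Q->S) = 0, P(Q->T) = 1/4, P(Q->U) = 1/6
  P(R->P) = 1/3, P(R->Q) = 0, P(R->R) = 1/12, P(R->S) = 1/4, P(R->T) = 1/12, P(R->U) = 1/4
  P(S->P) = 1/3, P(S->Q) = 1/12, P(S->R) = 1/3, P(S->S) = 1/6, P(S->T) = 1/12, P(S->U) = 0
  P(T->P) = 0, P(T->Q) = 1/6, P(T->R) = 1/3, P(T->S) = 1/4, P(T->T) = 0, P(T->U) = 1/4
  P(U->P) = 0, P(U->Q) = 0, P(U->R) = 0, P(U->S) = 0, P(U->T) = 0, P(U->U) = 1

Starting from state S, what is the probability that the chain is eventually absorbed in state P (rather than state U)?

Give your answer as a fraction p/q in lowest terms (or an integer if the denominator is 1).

Answer: 4552/6015

Derivation:
Let a_i = P(absorbed in P | start in state i).
Boundary conditions: a_P = 1, a_U = 0.
For each transient state i, a_i = sum_j P(i->j) * a_j:
  a_Q = 1/3*a_P + 0*a_Q + 1/4*a_R + 0*a_S + 1/4*a_T + 1/6*a_U
  a_R = 1/3*a_P + 0*a_Q + 1/12*a_R + 1/4*a_S + 1/12*a_T + 1/4*a_U
  a_S = 1/3*a_P + 1/12*a_Q + 1/3*a_R + 1/6*a_S + 1/12*a_T + 0*a_U
  a_T = 0*a_P + 1/6*a_Q + 1/3*a_R + 1/4*a_S + 0*a_T + 1/4*a_U

Substituting a_P = 1 and a_U = 0, rearrange to (I - Q) a = r where r[i] = P(i -> P):
  [1, -1/4, 0, -1/4] . (a_Q, a_R, a_S, a_T) = 1/3
  [0, 11/12, -1/4, -1/12] . (a_Q, a_R, a_S, a_T) = 1/3
  [-1/12, -1/3, 5/6, -1/12] . (a_Q, a_R, a_S, a_T) = 1/3
  [-1/6, -1/3, -1/4, 1] . (a_Q, a_R, a_S, a_T) = 0

Solving yields:
  a_Q = 3676/6015
  a_R = 740/1203
  a_S = 4552/6015
  a_T = 2984/6015

Starting state is S, so the absorption probability is a_S = 4552/6015.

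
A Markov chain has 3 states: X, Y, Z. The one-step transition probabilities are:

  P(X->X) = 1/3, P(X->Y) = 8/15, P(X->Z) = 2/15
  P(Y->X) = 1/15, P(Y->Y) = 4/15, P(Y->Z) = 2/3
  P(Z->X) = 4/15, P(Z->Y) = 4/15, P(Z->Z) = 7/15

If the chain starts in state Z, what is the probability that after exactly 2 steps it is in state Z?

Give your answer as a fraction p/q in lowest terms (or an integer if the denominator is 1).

Answer: 97/225

Derivation:
Computing P^2 by repeated multiplication:
P^1 =
  X: [1/3, 8/15, 2/15]
  Y: [1/15, 4/15, 2/3]
  Z: [4/15, 4/15, 7/15]
P^2 =
  X: [41/225, 16/45, 104/225]
  Y: [49/225, 64/225, 112/225]
  Z: [52/225, 76/225, 97/225]

(P^2)[Z -> Z] = 97/225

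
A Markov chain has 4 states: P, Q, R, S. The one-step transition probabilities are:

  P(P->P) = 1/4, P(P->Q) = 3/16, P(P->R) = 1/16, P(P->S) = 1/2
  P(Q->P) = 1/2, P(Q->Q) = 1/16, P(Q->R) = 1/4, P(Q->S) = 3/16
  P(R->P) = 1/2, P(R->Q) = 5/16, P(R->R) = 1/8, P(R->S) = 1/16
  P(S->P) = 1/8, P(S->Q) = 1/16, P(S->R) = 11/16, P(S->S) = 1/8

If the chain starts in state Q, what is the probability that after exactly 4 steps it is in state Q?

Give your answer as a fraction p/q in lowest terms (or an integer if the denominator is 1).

Computing P^4 by repeated multiplication:
P^1 =
  P: [1/4, 3/16, 1/16, 1/2]
  Q: [1/2, 1/16, 1/4, 3/16]
  R: [1/2, 5/16, 1/8, 1/16]
  S: [1/8, 1/16, 11/16, 1/8]
P^2 =
  P: [1/4, 7/64, 53/128, 29/128]
  Q: [39/128, 3/16, 53/256, 77/256]
  R: [45/128, 5/32, 43/256, 83/256]
  S: [27/64, 1/4, 25/128, 17/128]
P^3 =
  P: [361/1024, 101/512, 513/2048, 409/2048]
  Q: [637/2048, 39/256, 1223/4096, 975/4096]
  R: [595/2048, 19/128, 1249/4096, 1049/4096]
  S: [353/1024, 21/128, 419/2048, 587/2048]
P^4 =
  P: [5521/16384, 693/4096, 7863/32768, 8319/32768]
  Q: [10911/32768, 721/4096, 16941/65536, 15237/65536]
  R: [10857/32768, 717/4096, 17659/65536, 14691/65536]
  S: [5019/16384, 321/2048, 9345/32768, 8249/32768]

(P^4)[Q -> Q] = 721/4096

Answer: 721/4096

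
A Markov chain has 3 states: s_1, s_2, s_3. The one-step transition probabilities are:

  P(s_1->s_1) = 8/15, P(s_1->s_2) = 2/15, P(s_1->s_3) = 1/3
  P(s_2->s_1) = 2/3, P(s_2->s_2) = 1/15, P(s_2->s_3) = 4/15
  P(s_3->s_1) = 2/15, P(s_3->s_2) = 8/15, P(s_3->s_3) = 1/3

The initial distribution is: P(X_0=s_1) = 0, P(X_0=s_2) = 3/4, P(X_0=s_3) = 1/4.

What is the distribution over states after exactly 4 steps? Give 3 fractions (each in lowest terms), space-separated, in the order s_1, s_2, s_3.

Propagating the distribution step by step (d_{t+1} = d_t * P):
d_0 = (s_1=0, s_2=3/4, s_3=1/4)
  d_1[s_1] = 0*8/15 + 3/4*2/3 + 1/4*2/15 = 8/15
  d_1[s_2] = 0*2/15 + 3/4*1/15 + 1/4*8/15 = 11/60
  d_1[s_3] = 0*1/3 + 3/4*4/15 + 1/4*1/3 = 17/60
d_1 = (s_1=8/15, s_2=11/60, s_3=17/60)
  d_2[s_1] = 8/15*8/15 + 11/60*2/3 + 17/60*2/15 = 4/9
  d_2[s_2] = 8/15*2/15 + 11/60*1/15 + 17/60*8/15 = 211/900
  d_2[s_3] = 8/15*1/3 + 11/60*4/15 + 17/60*1/3 = 289/900
d_2 = (s_1=4/9, s_2=211/900, s_3=289/900)
  d_3[s_1] = 4/9*8/15 + 211/900*2/3 + 289/900*2/15 = 1472/3375
  d_3[s_2] = 4/9*2/15 + 211/900*1/15 + 289/900*8/15 = 3323/13500
  d_3[s_3] = 4/9*1/3 + 211/900*4/15 + 289/900*1/3 = 4289/13500
d_3 = (s_1=1472/3375, s_2=3323/13500, s_3=4289/13500)
  d_4[s_1] = 1472/3375*8/15 + 3323/13500*2/3 + 4289/13500*2/15 = 22228/50625
  d_4[s_2] = 1472/3375*2/15 + 3323/13500*1/15 + 4289/13500*8/15 = 49411/202500
  d_4[s_3] = 1472/3375*1/3 + 3323/13500*4/15 + 4289/13500*1/3 = 64177/202500
d_4 = (s_1=22228/50625, s_2=49411/202500, s_3=64177/202500)

Answer: 22228/50625 49411/202500 64177/202500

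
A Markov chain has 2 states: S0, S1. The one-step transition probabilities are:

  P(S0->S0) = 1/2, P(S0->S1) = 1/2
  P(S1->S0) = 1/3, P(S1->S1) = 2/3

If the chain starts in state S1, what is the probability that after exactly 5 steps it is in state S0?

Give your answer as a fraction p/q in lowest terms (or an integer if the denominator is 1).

Answer: 1555/3888

Derivation:
Computing P^5 by repeated multiplication:
P^1 =
  S0: [1/2, 1/2]
  S1: [1/3, 2/3]
P^2 =
  S0: [5/12, 7/12]
  S1: [7/18, 11/18]
P^3 =
  S0: [29/72, 43/72]
  S1: [43/108, 65/108]
P^4 =
  S0: [173/432, 259/432]
  S1: [259/648, 389/648]
P^5 =
  S0: [1037/2592, 1555/2592]
  S1: [1555/3888, 2333/3888]

(P^5)[S1 -> S0] = 1555/3888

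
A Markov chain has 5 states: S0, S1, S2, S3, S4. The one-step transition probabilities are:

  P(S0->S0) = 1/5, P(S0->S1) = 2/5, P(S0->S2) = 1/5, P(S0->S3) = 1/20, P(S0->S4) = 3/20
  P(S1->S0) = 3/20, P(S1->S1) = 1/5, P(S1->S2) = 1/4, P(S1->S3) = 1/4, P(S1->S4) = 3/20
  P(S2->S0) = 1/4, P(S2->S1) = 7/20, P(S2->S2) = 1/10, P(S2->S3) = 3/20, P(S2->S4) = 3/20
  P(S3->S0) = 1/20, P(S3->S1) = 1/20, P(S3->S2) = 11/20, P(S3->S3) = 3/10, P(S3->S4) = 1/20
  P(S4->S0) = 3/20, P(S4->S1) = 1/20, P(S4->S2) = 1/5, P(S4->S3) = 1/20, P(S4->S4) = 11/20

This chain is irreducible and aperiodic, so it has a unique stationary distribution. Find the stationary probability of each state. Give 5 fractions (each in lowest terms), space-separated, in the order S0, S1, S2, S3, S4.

Answer: 2721/16304 1733/8152 7857/32608 2535/16304 7307/32608

Derivation:
The stationary distribution satisfies pi = pi * P, i.e.:
  pi_S0 = 1/5*pi_S0 + 3/20*pi_S1 + 1/4*pi_S2 + 1/20*pi_S3 + 3/20*pi_S4
  pi_S1 = 2/5*pi_S0 + 1/5*pi_S1 + 7/20*pi_S2 + 1/20*pi_S3 + 1/20*pi_S4
  pi_S2 = 1/5*pi_S0 + 1/4*pi_S1 + 1/10*pi_S2 + 11/20*pi_S3 + 1/5*pi_S4
  pi_S3 = 1/20*pi_S0 + 1/4*pi_S1 + 3/20*pi_S2 + 3/10*pi_S3 + 1/20*pi_S4
  pi_S4 = 3/20*pi_S0 + 3/20*pi_S1 + 3/20*pi_S2 + 1/20*pi_S3 + 11/20*pi_S4
with normalization: pi_S0 + pi_S1 + pi_S2 + pi_S3 + pi_S4 = 1.

Using the first 4 balance equations plus normalization, the linear system A*pi = b is:
  [-4/5, 3/20, 1/4, 1/20, 3/20] . pi = 0
  [2/5, -4/5, 7/20, 1/20, 1/20] . pi = 0
  [1/5, 1/4, -9/10, 11/20, 1/5] . pi = 0
  [1/20, 1/4, 3/20, -7/10, 1/20] . pi = 0
  [1, 1, 1, 1, 1] . pi = 1

Solving yields:
  pi_S0 = 2721/16304
  pi_S1 = 1733/8152
  pi_S2 = 7857/32608
  pi_S3 = 2535/16304
  pi_S4 = 7307/32608

Verification (pi * P):
  2721/16304*1/5 + 1733/8152*3/20 + 7857/32608*1/4 + 2535/16304*1/20 + 7307/32608*3/20 = 2721/16304 = pi_S0  (ok)
  2721/16304*2/5 + 1733/8152*1/5 + 7857/32608*7/20 + 2535/16304*1/20 + 7307/32608*1/20 = 1733/8152 = pi_S1  (ok)
  2721/16304*1/5 + 1733/8152*1/4 + 7857/32608*1/10 + 2535/16304*11/20 + 7307/32608*1/5 = 7857/32608 = pi_S2  (ok)
  2721/16304*1/20 + 1733/8152*1/4 + 7857/32608*3/20 + 2535/16304*3/10 + 7307/32608*1/20 = 2535/16304 = pi_S3  (ok)
  2721/16304*3/20 + 1733/8152*3/20 + 7857/32608*3/20 + 2535/16304*1/20 + 7307/32608*11/20 = 7307/32608 = pi_S4  (ok)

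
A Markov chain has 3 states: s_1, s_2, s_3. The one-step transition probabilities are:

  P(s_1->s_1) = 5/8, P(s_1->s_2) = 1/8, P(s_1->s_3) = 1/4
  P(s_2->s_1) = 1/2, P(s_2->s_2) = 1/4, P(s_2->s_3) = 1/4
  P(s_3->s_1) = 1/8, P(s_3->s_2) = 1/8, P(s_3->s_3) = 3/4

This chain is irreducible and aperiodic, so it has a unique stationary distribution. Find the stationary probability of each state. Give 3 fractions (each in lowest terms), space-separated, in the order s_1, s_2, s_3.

The stationary distribution satisfies pi = pi * P, i.e.:
  pi_s_1 = 5/8*pi_s_1 + 1/2*pi_s_2 + 1/8*pi_s_3
  pi_s_2 = 1/8*pi_s_1 + 1/4*pi_s_2 + 1/8*pi_s_3
  pi_s_3 = 1/4*pi_s_1 + 1/4*pi_s_2 + 3/4*pi_s_3
with normalization: pi_s_1 + pi_s_2 + pi_s_3 = 1.

Using the first 2 balance equations plus normalization, the linear system A*pi = b is:
  [-3/8, 1/2, 1/8] . pi = 0
  [1/8, -3/4, 1/8] . pi = 0
  [1, 1, 1] . pi = 1

Solving yields:
  pi_s_1 = 5/14
  pi_s_2 = 1/7
  pi_s_3 = 1/2

Verification (pi * P):
  5/14*5/8 + 1/7*1/2 + 1/2*1/8 = 5/14 = pi_s_1  (ok)
  5/14*1/8 + 1/7*1/4 + 1/2*1/8 = 1/7 = pi_s_2  (ok)
  5/14*1/4 + 1/7*1/4 + 1/2*3/4 = 1/2 = pi_s_3  (ok)

Answer: 5/14 1/7 1/2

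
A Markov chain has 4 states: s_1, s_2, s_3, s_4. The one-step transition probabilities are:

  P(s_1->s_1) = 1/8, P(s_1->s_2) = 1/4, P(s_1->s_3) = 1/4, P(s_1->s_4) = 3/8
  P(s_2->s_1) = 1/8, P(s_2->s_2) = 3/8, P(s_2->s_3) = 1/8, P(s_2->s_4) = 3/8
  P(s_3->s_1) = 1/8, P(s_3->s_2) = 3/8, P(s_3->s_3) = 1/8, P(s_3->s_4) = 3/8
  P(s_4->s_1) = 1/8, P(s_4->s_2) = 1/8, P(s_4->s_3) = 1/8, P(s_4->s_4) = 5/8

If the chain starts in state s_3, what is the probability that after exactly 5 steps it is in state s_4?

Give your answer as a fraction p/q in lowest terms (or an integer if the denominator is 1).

Computing P^5 by repeated multiplication:
P^1 =
  s_1: [1/8, 1/4, 1/4, 3/8]
  s_2: [1/8, 3/8, 1/8, 3/8]
  s_3: [1/8, 3/8, 1/8, 3/8]
  s_4: [1/8, 1/8, 1/8, 5/8]
P^2 =
  s_1: [1/8, 17/64, 9/64, 15/32]
  s_2: [1/8, 17/64, 9/64, 15/32]
  s_3: [1/8, 17/64, 9/64, 15/32]
  s_4: [1/8, 13/64, 9/64, 17/32]
P^3 =
  s_1: [1/8, 31/128, 9/64, 63/128]
  s_2: [1/8, 31/128, 9/64, 63/128]
  s_3: [1/8, 31/128, 9/64, 63/128]
  s_4: [1/8, 29/128, 9/64, 65/128]
P^4 =
  s_1: [1/8, 121/512, 9/64, 255/512]
  s_2: [1/8, 121/512, 9/64, 255/512]
  s_3: [1/8, 121/512, 9/64, 255/512]
  s_4: [1/8, 119/512, 9/64, 257/512]
P^5 =
  s_1: [1/8, 481/2048, 9/64, 1023/2048]
  s_2: [1/8, 481/2048, 9/64, 1023/2048]
  s_3: [1/8, 481/2048, 9/64, 1023/2048]
  s_4: [1/8, 479/2048, 9/64, 1025/2048]

(P^5)[s_3 -> s_4] = 1023/2048

Answer: 1023/2048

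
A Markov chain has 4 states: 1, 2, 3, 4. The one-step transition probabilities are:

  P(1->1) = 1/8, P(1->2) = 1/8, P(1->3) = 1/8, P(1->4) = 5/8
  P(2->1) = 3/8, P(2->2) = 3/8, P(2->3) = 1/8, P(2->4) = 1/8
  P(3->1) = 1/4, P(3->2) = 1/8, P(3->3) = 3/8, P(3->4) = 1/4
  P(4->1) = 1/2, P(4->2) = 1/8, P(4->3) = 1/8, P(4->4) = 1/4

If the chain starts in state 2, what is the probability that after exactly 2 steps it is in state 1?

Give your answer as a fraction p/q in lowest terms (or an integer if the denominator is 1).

Answer: 9/32

Derivation:
Computing P^2 by repeated multiplication:
P^1 =
  1: [1/8, 1/8, 1/8, 5/8]
  2: [3/8, 3/8, 1/8, 1/8]
  3: [1/4, 1/8, 3/8, 1/4]
  4: [1/2, 1/8, 1/8, 1/4]
P^2 =
  1: [13/32, 5/32, 5/32, 9/32]
  2: [9/32, 7/32, 5/32, 11/32]
  3: [19/64, 5/32, 7/32, 21/64]
  4: [17/64, 5/32, 5/32, 27/64]

(P^2)[2 -> 1] = 9/32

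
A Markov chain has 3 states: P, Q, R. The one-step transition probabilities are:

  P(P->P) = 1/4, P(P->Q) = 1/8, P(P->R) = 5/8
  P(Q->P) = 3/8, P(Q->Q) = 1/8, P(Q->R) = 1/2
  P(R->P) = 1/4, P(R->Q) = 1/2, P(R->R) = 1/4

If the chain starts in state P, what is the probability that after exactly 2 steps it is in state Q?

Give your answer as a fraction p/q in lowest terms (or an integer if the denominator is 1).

Answer: 23/64

Derivation:
Computing P^2 by repeated multiplication:
P^1 =
  P: [1/4, 1/8, 5/8]
  Q: [3/8, 1/8, 1/2]
  R: [1/4, 1/2, 1/4]
P^2 =
  P: [17/64, 23/64, 3/8]
  Q: [17/64, 5/16, 27/64]
  R: [5/16, 7/32, 15/32]

(P^2)[P -> Q] = 23/64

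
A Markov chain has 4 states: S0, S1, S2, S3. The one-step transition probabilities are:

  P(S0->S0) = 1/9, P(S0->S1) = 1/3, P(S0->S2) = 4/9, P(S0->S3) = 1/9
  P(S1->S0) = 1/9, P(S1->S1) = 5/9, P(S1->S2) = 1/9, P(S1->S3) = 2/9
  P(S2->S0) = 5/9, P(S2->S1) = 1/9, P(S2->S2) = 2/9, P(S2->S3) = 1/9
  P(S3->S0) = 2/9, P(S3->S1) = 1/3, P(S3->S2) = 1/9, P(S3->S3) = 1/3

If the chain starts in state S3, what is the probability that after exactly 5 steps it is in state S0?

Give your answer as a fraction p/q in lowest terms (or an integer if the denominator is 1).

Answer: 493/2187

Derivation:
Computing P^5 by repeated multiplication:
P^1 =
  S0: [1/9, 1/3, 4/9, 1/9]
  S1: [1/9, 5/9, 1/9, 2/9]
  S2: [5/9, 1/9, 2/9, 1/9]
  S3: [2/9, 1/3, 1/9, 1/3]
P^2 =
  S0: [26/81, 25/81, 16/81, 14/81]
  S1: [5/27, 35/81, 13/81, 2/9]
  S2: [2/9, 25/81, 26/81, 4/27]
  S3: [16/81, 31/81, 16/81, 2/9]
P^3 =
  S0: [53/243, 29/81, 175/729, 134/729]
  S1: [151/729, 287/729, 139/729, 152/729]
  S2: [197/729, 241/729, 161/729, 130/729]
  S3: [163/729, 91/243, 145/729, 148/729]
P^4 =
  S0: [521/2187, 2359/6561, 1381/6561, 1258/6561]
  S1: [479/2187, 2483/6561, 1321/6561, 440/2187]
  S2: [167/729, 2347/6561, 1481/6561, 410/2187]
  S3: [1457/6561, 2443/6561, 1363/6561, 1298/6561]
P^5 =
  S0: [13343/59049, 7213/19683, 12631/59049, 3812/19683]
  S1: [13165/59049, 22007/59049, 12193/59049, 11684/59049]
  S2: [13715/59049, 21415/59049, 12551/59049, 11368/59049]
  S3: [493/2187, 809/2187, 12295/59049, 11600/59049]

(P^5)[S3 -> S0] = 493/2187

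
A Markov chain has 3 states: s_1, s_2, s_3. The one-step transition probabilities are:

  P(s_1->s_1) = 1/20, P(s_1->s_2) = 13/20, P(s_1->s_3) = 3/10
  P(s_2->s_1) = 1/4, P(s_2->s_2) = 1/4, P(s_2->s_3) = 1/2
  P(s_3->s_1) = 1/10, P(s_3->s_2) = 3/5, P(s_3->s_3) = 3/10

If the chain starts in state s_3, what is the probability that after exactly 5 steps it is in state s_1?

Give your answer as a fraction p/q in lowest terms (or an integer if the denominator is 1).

Answer: 989/6250

Derivation:
Computing P^5 by repeated multiplication:
P^1 =
  s_1: [1/20, 13/20, 3/10]
  s_2: [1/4, 1/4, 1/2]
  s_3: [1/10, 3/5, 3/10]
P^2 =
  s_1: [39/200, 3/8, 43/100]
  s_2: [1/8, 21/40, 7/20]
  s_3: [37/200, 79/200, 21/50]
P^3 =
  s_1: [293/2000, 957/2000, 3/8]
  s_2: [69/400, 169/400, 81/200]
  s_3: [3/20, 471/1000, 379/1000]
P^4 =
  s_1: [3289/20000, 8797/20000, 3957/10000]
  s_2: [619/4000, 1843/4000, 769/2000]
  s_3: [3263/20000, 8853/20000, 1971/5000]
P^5 =
  s_1: [31551/200000, 18171/40000, 38797/100000]
  s_2: [1291/8000, 17859/40000, 7843/20000]
  s_3: [989/6250, 45323/100000, 38853/100000]

(P^5)[s_3 -> s_1] = 989/6250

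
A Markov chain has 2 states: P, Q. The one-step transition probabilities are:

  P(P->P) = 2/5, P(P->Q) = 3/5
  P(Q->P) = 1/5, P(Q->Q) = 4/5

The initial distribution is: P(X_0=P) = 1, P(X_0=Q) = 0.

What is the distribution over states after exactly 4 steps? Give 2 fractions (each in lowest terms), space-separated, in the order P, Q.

Propagating the distribution step by step (d_{t+1} = d_t * P):
d_0 = (P=1, Q=0)
  d_1[P] = 1*2/5 + 0*1/5 = 2/5
  d_1[Q] = 1*3/5 + 0*4/5 = 3/5
d_1 = (P=2/5, Q=3/5)
  d_2[P] = 2/5*2/5 + 3/5*1/5 = 7/25
  d_2[Q] = 2/5*3/5 + 3/5*4/5 = 18/25
d_2 = (P=7/25, Q=18/25)
  d_3[P] = 7/25*2/5 + 18/25*1/5 = 32/125
  d_3[Q] = 7/25*3/5 + 18/25*4/5 = 93/125
d_3 = (P=32/125, Q=93/125)
  d_4[P] = 32/125*2/5 + 93/125*1/5 = 157/625
  d_4[Q] = 32/125*3/5 + 93/125*4/5 = 468/625
d_4 = (P=157/625, Q=468/625)

Answer: 157/625 468/625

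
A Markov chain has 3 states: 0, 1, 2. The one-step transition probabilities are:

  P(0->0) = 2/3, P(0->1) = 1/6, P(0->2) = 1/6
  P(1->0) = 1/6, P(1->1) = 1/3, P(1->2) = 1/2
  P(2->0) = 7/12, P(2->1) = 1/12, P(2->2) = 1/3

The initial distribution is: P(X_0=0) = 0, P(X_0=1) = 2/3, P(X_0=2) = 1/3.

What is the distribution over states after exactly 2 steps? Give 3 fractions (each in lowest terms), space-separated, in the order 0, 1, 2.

Propagating the distribution step by step (d_{t+1} = d_t * P):
d_0 = (0=0, 1=2/3, 2=1/3)
  d_1[0] = 0*2/3 + 2/3*1/6 + 1/3*7/12 = 11/36
  d_1[1] = 0*1/6 + 2/3*1/3 + 1/3*1/12 = 1/4
  d_1[2] = 0*1/6 + 2/3*1/2 + 1/3*1/3 = 4/9
d_1 = (0=11/36, 1=1/4, 2=4/9)
  d_2[0] = 11/36*2/3 + 1/4*1/6 + 4/9*7/12 = 109/216
  d_2[1] = 11/36*1/6 + 1/4*1/3 + 4/9*1/12 = 37/216
  d_2[2] = 11/36*1/6 + 1/4*1/2 + 4/9*1/3 = 35/108
d_2 = (0=109/216, 1=37/216, 2=35/108)

Answer: 109/216 37/216 35/108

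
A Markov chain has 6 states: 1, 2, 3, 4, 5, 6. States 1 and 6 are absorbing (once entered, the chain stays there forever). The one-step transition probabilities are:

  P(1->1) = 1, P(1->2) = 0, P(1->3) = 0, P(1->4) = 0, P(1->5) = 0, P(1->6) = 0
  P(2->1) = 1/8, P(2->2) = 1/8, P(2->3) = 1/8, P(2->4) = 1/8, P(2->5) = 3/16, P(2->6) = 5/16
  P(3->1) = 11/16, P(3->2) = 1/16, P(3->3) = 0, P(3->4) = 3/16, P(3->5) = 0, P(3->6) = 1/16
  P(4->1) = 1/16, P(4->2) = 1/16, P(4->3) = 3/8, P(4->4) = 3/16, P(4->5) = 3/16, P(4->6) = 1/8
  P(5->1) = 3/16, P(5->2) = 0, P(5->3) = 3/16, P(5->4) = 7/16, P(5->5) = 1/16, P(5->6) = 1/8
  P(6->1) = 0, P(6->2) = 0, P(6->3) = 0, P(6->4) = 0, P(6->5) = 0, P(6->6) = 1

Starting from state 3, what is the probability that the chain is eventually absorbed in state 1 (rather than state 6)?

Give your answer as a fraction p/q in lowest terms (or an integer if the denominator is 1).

Answer: 4649/5516

Derivation:
Let a_i = P(absorbed in 1 | start in state i).
Boundary conditions: a_1 = 1, a_6 = 0.
For each transient state i, a_i = sum_j P(i->j) * a_j:
  a_2 = 1/8*a_1 + 1/8*a_2 + 1/8*a_3 + 1/8*a_4 + 3/16*a_5 + 5/16*a_6
  a_3 = 11/16*a_1 + 1/16*a_2 + 0*a_3 + 3/16*a_4 + 0*a_5 + 1/16*a_6
  a_4 = 1/16*a_1 + 1/16*a_2 + 3/8*a_3 + 3/16*a_4 + 3/16*a_5 + 1/8*a_6
  a_5 = 3/16*a_1 + 0*a_2 + 3/16*a_3 + 7/16*a_4 + 1/16*a_5 + 1/8*a_6

Substituting a_1 = 1 and a_6 = 0, rearrange to (I - Q) a = r where r[i] = P(i -> 1):
  [7/8, -1/8, -1/8, -3/16] . (a_2, a_3, a_4, a_5) = 1/8
  [-1/16, 1, -3/16, 0] . (a_2, a_3, a_4, a_5) = 11/16
  [-1/16, -3/8, 13/16, -3/16] . (a_2, a_3, a_4, a_5) = 1/16
  [0, -3/16, -7/16, 15/16] . (a_2, a_3, a_4, a_5) = 3/16

Solving yields:
  a_2 = 2773/5516
  a_3 = 4649/5516
  a_4 = 3645/5516
  a_5 = 1867/2758

Starting state is 3, so the absorption probability is a_3 = 4649/5516.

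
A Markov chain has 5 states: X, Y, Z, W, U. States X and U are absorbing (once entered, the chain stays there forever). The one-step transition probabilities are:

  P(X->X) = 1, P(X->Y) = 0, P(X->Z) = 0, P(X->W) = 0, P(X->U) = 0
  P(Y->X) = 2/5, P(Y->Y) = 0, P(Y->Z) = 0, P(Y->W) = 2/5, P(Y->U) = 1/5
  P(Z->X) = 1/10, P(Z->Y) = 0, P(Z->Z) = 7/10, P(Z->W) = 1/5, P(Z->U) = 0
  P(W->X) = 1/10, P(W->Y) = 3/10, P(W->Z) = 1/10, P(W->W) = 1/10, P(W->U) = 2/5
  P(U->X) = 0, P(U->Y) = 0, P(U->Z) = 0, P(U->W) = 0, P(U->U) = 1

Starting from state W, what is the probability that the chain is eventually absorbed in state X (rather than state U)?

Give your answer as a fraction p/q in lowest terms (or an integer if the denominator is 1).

Answer: 38/107

Derivation:
Let a_i = P(absorbed in X | start in state i).
Boundary conditions: a_X = 1, a_U = 0.
For each transient state i, a_i = sum_j P(i->j) * a_j:
  a_Y = 2/5*a_X + 0*a_Y + 0*a_Z + 2/5*a_W + 1/5*a_U
  a_Z = 1/10*a_X + 0*a_Y + 7/10*a_Z + 1/5*a_W + 0*a_U
  a_W = 1/10*a_X + 3/10*a_Y + 1/10*a_Z + 1/10*a_W + 2/5*a_U

Substituting a_X = 1 and a_U = 0, rearrange to (I - Q) a = r where r[i] = P(i -> X):
  [1, 0, -2/5] . (a_Y, a_Z, a_W) = 2/5
  [0, 3/10, -1/5] . (a_Y, a_Z, a_W) = 1/10
  [-3/10, -1/10, 9/10] . (a_Y, a_Z, a_W) = 1/10

Solving yields:
  a_Y = 58/107
  a_Z = 61/107
  a_W = 38/107

Starting state is W, so the absorption probability is a_W = 38/107.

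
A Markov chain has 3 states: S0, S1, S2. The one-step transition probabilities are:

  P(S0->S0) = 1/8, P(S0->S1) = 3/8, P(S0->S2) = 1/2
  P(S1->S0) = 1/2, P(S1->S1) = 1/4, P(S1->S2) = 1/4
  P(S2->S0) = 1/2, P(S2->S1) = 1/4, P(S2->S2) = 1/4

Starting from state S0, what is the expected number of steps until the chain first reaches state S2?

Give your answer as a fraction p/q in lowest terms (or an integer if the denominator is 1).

Let h_i = expected steps to first reach S2 from state i.
Boundary: h_S2 = 0.
First-step equations for the other states:
  h_S0 = 1 + 1/8*h_S0 + 3/8*h_S1 + 1/2*h_S2
  h_S1 = 1 + 1/2*h_S0 + 1/4*h_S1 + 1/4*h_S2

Substituting h_S2 = 0 and rearranging gives the linear system (I - Q) h = 1:
  [7/8, -3/8] . (h_S0, h_S1) = 1
  [-1/2, 3/4] . (h_S0, h_S1) = 1

Solving yields:
  h_S0 = 12/5
  h_S1 = 44/15

Starting state is S0, so the expected hitting time is h_S0 = 12/5.

Answer: 12/5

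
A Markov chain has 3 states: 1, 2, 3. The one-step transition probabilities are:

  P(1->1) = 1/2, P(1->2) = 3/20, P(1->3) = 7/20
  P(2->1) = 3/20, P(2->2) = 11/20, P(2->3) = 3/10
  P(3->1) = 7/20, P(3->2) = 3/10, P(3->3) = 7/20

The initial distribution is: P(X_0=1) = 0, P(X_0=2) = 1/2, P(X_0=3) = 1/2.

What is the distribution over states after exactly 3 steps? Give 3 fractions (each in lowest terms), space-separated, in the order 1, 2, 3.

Answer: 2573/8000 5549/16000 1061/3200

Derivation:
Propagating the distribution step by step (d_{t+1} = d_t * P):
d_0 = (1=0, 2=1/2, 3=1/2)
  d_1[1] = 0*1/2 + 1/2*3/20 + 1/2*7/20 = 1/4
  d_1[2] = 0*3/20 + 1/2*11/20 + 1/2*3/10 = 17/40
  d_1[3] = 0*7/20 + 1/2*3/10 + 1/2*7/20 = 13/40
d_1 = (1=1/4, 2=17/40, 3=13/40)
  d_2[1] = 1/4*1/2 + 17/40*3/20 + 13/40*7/20 = 121/400
  d_2[2] = 1/4*3/20 + 17/40*11/20 + 13/40*3/10 = 59/160
  d_2[3] = 1/4*7/20 + 17/40*3/10 + 13/40*7/20 = 263/800
d_2 = (1=121/400, 2=59/160, 3=263/800)
  d_3[1] = 121/400*1/2 + 59/160*3/20 + 263/800*7/20 = 2573/8000
  d_3[2] = 121/400*3/20 + 59/160*11/20 + 263/800*3/10 = 5549/16000
  d_3[3] = 121/400*7/20 + 59/160*3/10 + 263/800*7/20 = 1061/3200
d_3 = (1=2573/8000, 2=5549/16000, 3=1061/3200)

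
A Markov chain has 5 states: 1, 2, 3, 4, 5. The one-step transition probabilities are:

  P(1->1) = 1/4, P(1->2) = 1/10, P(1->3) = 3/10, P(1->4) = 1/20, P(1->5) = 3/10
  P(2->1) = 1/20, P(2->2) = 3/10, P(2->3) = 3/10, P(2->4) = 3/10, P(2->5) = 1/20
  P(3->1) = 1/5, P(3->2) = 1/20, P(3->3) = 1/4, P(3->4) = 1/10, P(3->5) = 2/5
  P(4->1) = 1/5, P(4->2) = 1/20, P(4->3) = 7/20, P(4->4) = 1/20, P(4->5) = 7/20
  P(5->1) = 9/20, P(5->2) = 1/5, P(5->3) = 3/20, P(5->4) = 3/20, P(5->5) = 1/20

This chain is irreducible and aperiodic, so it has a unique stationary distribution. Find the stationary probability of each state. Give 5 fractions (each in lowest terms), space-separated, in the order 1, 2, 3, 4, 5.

Answer: 44389/175652 23069/175652 45187/175652 21009/175652 20999/87826

Derivation:
The stationary distribution satisfies pi = pi * P, i.e.:
  pi_1 = 1/4*pi_1 + 1/20*pi_2 + 1/5*pi_3 + 1/5*pi_4 + 9/20*pi_5
  pi_2 = 1/10*pi_1 + 3/10*pi_2 + 1/20*pi_3 + 1/20*pi_4 + 1/5*pi_5
  pi_3 = 3/10*pi_1 + 3/10*pi_2 + 1/4*pi_3 + 7/20*pi_4 + 3/20*pi_5
  pi_4 = 1/20*pi_1 + 3/10*pi_2 + 1/10*pi_3 + 1/20*pi_4 + 3/20*pi_5
  pi_5 = 3/10*pi_1 + 1/20*pi_2 + 2/5*pi_3 + 7/20*pi_4 + 1/20*pi_5
with normalization: pi_1 + pi_2 + pi_3 + pi_4 + pi_5 = 1.

Using the first 4 balance equations plus normalization, the linear system A*pi = b is:
  [-3/4, 1/20, 1/5, 1/5, 9/20] . pi = 0
  [1/10, -7/10, 1/20, 1/20, 1/5] . pi = 0
  [3/10, 3/10, -3/4, 7/20, 3/20] . pi = 0
  [1/20, 3/10, 1/10, -19/20, 3/20] . pi = 0
  [1, 1, 1, 1, 1] . pi = 1

Solving yields:
  pi_1 = 44389/175652
  pi_2 = 23069/175652
  pi_3 = 45187/175652
  pi_4 = 21009/175652
  pi_5 = 20999/87826

Verification (pi * P):
  44389/175652*1/4 + 23069/175652*1/20 + 45187/175652*1/5 + 21009/175652*1/5 + 20999/87826*9/20 = 44389/175652 = pi_1  (ok)
  44389/175652*1/10 + 23069/175652*3/10 + 45187/175652*1/20 + 21009/175652*1/20 + 20999/87826*1/5 = 23069/175652 = pi_2  (ok)
  44389/175652*3/10 + 23069/175652*3/10 + 45187/175652*1/4 + 21009/175652*7/20 + 20999/87826*3/20 = 45187/175652 = pi_3  (ok)
  44389/175652*1/20 + 23069/175652*3/10 + 45187/175652*1/10 + 21009/175652*1/20 + 20999/87826*3/20 = 21009/175652 = pi_4  (ok)
  44389/175652*3/10 + 23069/175652*1/20 + 45187/175652*2/5 + 21009/175652*7/20 + 20999/87826*1/20 = 20999/87826 = pi_5  (ok)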